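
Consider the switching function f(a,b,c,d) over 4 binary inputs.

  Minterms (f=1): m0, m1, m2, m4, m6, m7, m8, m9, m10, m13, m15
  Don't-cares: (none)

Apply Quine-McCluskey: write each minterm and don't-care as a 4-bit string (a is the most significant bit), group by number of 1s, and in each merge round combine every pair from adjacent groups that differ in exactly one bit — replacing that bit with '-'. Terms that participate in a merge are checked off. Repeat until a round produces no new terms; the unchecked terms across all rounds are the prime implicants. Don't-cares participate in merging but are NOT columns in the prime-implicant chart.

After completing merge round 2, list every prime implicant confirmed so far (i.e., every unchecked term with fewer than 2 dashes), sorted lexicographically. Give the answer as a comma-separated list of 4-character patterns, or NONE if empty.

Round 0: 0000✓ 0001✓ 0010✓ 0100✓ 0110✓ 0111✓ 1000✓ 1001✓ 1010✓ 1101✓ 1111✓
Round 1: -000✓ -001✓ -010✓ -111 0-00✓ 0-10✓ 00-0✓ 000-✓ 01-0✓ 011- 1-01 10-0✓ 100-✓ 11-1
Round 2: -0-0 -00- 0--0
PIs = {-0-0, -00-, -111, 0--0, 011-, 1-01, 11-1}

-111, 011-, 1-01, 11-1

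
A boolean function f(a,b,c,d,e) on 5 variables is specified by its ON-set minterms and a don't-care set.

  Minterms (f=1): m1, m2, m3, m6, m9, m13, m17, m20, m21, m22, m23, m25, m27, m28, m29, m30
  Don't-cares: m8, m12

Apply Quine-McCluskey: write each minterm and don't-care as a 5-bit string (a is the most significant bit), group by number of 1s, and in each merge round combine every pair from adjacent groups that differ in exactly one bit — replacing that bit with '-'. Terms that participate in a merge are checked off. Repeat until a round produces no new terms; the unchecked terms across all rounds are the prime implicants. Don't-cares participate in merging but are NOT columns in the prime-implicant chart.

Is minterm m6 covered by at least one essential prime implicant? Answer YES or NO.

size-2^0 implicants → 00001(✓)  00010(✓)  00011(✓)  00110(✓)  01000(✓)  01001(✓)  01100(✓)  01101(✓)  10001(✓)  10100(✓)  10101(✓)  10110(✓)  10111(✓)  11001(✓)  11011(✓)  11100(✓)  11101(✓)  11110(✓)
size-2^1 implicants → -0001(✓)  -0110  -1001(✓)  -1100(✓)  -1101(✓)  0-001(✓)  00-10  000-1  0001-  01-00(✓)  01-01(✓)  0100-(✓)  0110-(✓)  1-001(✓)  1-100(✓)  1-101(✓)  1-110(✓)  10-01(✓)  101-0(✓)  101-1(✓)  1010-(✓)  1011-(✓)  11-01(✓)  110-1  111-0(✓)  1110-(✓)
size-2^2 implicants → --001  -1-01  -110-  01-0-  1--01  1-1-0  1-10-  101--
Unchecked terms (primes): --001, -0110, -1-01, -110-, 00-10, 000-1, 0001-, 01-0-, 1--01, 1-1-0, 1-10-, 101--, 110-1
Minterm coverage:
  m1 ⊆ --001,000-1
  m2 ⊆ 00-10,0001-
  m3 ⊆ 000-1,0001-
  m6 ⊆ -0110,00-10
  m9 ⊆ --001,-1-01,01-0-
  m13 ⊆ -1-01,-110-,01-0-
  m17 ⊆ --001,1--01
  m20 ⊆ 1-1-0,1-10-,101--
  m21 ⊆ 1--01,1-10-,101--
  m22 ⊆ -0110,1-1-0,101--
  m23 ⊆ 101-- [E]
  m25 ⊆ --001,-1-01,1--01,110-1
  m27 ⊆ 110-1 [E]
  m28 ⊆ -110-,1-1-0,1-10-
  m29 ⊆ -1-01,-110-,1--01,1-10-
  m30 ⊆ 1-1-0 [E]
E = {1-1-0, 101--, 110-1}

NO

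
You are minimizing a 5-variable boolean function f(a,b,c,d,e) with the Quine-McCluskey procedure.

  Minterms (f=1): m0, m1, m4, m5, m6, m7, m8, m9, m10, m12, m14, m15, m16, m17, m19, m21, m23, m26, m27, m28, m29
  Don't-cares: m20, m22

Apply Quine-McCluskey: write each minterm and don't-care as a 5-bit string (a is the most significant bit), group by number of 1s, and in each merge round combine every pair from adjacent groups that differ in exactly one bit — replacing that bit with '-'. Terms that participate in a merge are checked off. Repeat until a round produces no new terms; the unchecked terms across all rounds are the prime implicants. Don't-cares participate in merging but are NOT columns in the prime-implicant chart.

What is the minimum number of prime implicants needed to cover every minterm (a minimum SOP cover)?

Round 0: 00000✓ 00001✓ 00100✓ 00101✓ 00110✓ 00111✓ 01000✓ 01001✓ 01010✓ 01100✓ 01110✓ 01111✓ 10000✓ 10001✓ 10011✓ 10100✓ 10101✓ 10110✓ 10111✓ 11010✓ 11011✓ 11100✓ 11101✓
Round 1: -0000✓ -0001✓ -0100✓ -0101✓ -0110✓ -0111✓ -1010 -1100✓ 0-000✓ 0-001✓ 0-100✓ 0-110✓ 0-111✓ 00-00✓ 00-01✓ 0000-✓ 001-0✓ 001-1✓ 0010-✓ 0011-✓ 01-00✓ 01-10✓ 010-0✓ 0100-✓ 011-0✓ 0111-✓ 1-011 1-100✓ 1-101✓ 10-00✓ 10-01✓ 10-11✓ 100-1✓ 1000-✓ 101-0✓ 101-1✓ 1010-✓ 1011-✓ 1101- 1110-✓
Round 2: --100 -0-00✓ -0-01✓ -000-✓ -01-0✓ -01-1✓ -010-✓ -011-✓ 0--00 0-00- 0-1-0 0-11- 00-0-✓ 001--✓ 01--0 1-10- 10--1 10-0-✓ 101--✓
Round 3: -0-0- -01--
PIs = {--100, -0-0-, -01--, -1010, 0--00, 0-00-, 0-1-0, 0-11-, 01--0, 1-011, 1-10-, 10--1, 1101-}
Coverage chart:
  m0: -0-0-,0--00,0-00-
  m1: -0-0-,0-00-
  m4: --100,-0-0-,-01--,0--00,0-1-0
  m5: -0-0-,-01--
  m6: -01--,0-1-0,0-11-
  m7: -01--,0-11-
  m8: 0--00,0-00-,01--0
  m9: 0-00- ←essential
  m10: -1010,01--0
  m12: --100,0--00,0-1-0,01--0
  m14: 0-1-0,0-11-,01--0
  m15: 0-11- ←essential
  m16: -0-0- ←essential
  m17: -0-0-,10--1
  m19: 1-011,10--1
  m21: -0-0-,-01--,1-10-,10--1
  m23: -01--,10--1
  m26: -1010,1101-
  m27: 1-011,1101-
  m28: --100,1-10-
  m29: 1-10- ←essential
Essential: -0-0-, 0-00-, 0-11-, 1-10-
Petrick residual → 01--0, 10--1, 1101-
Min cover (7 terms): b'd' + a'c'd' + a'cd + a'be' + acd' + ab'e + abc'd

7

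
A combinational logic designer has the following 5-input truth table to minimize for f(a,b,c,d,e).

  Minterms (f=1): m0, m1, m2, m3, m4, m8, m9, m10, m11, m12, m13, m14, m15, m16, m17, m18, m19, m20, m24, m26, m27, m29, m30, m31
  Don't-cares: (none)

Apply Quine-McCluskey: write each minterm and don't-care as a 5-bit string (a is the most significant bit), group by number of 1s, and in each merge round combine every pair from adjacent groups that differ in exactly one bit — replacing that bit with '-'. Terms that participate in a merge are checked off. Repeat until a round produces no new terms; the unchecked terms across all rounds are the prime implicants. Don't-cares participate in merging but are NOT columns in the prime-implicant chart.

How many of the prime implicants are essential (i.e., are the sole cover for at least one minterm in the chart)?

5

Round 0: 00000✓ 00001✓ 00010✓ 00011✓ 00100✓ 01000✓ 01001✓ 01010✓ 01011✓ 01100✓ 01101✓ 01110✓ 01111✓ 10000✓ 10001✓ 10010✓ 10011✓ 10100✓ 11000✓ 11010✓ 11011✓ 11101✓ 11110✓ 11111✓
Round 1: -0000✓ -0001✓ -0010✓ -0011✓ -0100✓ -1000✓ -1010✓ -1011✓ -1101✓ -1110✓ -1111✓ 0-000✓ 0-001✓ 0-010✓ 0-011✓ 0-100✓ 00-00✓ 000-0✓ 000-1✓ 0000-✓ 0001-✓ 01-00✓ 01-01✓ 01-10✓ 01-11✓ 010-0✓ 010-1✓ 0100-✓ 0101-✓ 011-0✓ 011-1✓ 0110-✓ 0111-✓ 1-000✓ 1-010✓ 1-011✓ 10-00✓ 100-0✓ 100-1✓ 1000-✓ 1001-✓ 11-10✓ 11-11✓ 110-0✓ 1101-✓ 111-1✓ 1111-✓
Round 2: --000✓ --010✓ --011✓ -0-00 -00-0✓ -00-1✓ -000-✓ -001-✓ -1-10✓ -1-11✓ -10-0✓ -101-✓ -11-1 -111-✓ 0--00 0-0-0✓ 0-0-1✓ 0-00-✓ 0-01-✓ 000--✓ 01--0✓ 01--1✓ 01-0-✓ 01-1-✓ 010--✓ 011--✓ 1-0-0✓ 1-01-✓ 100--✓ 11-1-✓
Round 3: --0-0 --01- -00-- -1-1- 0-0-- 01---
PIs = {--0-0, --01-, -0-00, -00--, -1-1-, -11-1, 0--00, 0-0--, 01---}
Coverage chart:
  m0: --0-0,-0-00,-00--,0--00,0-0--
  m1: -00--,0-0--
  m2: --0-0,--01-,-00--,0-0--
  m3: --01-,-00--,0-0--
  m4: -0-00,0--00
  m8: --0-0,0--00,0-0--,01---
  m9: 0-0--,01---
  m10: --0-0,--01-,-1-1-,0-0--,01---
  m11: --01-,-1-1-,0-0--,01---
  m12: 0--00,01---
  m13: -11-1,01---
  m14: -1-1-,01---
  m15: -1-1-,-11-1,01---
  m16: --0-0,-0-00,-00--
  m17: -00-- ←essential
  m18: --0-0,--01-,-00--
  m19: --01-,-00--
  m20: -0-00 ←essential
  m24: --0-0 ←essential
  m26: --0-0,--01-,-1-1-
  m27: --01-,-1-1-
  m29: -11-1 ←essential
  m30: -1-1- ←essential
  m31: -1-1-,-11-1
Essential: --0-0, -0-00, -00--, -1-1-, -11-1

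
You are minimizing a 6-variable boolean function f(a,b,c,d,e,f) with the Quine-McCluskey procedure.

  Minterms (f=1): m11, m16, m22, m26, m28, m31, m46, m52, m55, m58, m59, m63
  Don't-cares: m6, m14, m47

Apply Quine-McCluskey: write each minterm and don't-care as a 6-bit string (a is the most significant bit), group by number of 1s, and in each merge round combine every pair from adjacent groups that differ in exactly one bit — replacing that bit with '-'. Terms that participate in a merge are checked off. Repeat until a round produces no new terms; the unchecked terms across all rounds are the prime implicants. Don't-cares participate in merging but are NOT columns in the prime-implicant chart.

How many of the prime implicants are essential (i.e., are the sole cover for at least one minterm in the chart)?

8

size-2^0 implicants → 000110(✓)  001011  001110(✓)  010000  010110(✓)  011010(✓)  011100  011111(✓)  101110(✓)  101111(✓)  110100  110111(✓)  111010(✓)  111011(✓)  111111(✓)
size-2^1 implicants → -01110  -11010  -11111  0-0110  00-110  1-1111  10111-  11-111  111-11  11101-
Unchecked terms (primes): -01110, -11010, -11111, 0-0110, 00-110, 001011, 010000, 011100, 1-1111, 10111-, 11-111, 110100, 111-11, 11101-
Minterm coverage:
  m11 ⊆ 001011 [E]
  m16 ⊆ 010000 [E]
  m22 ⊆ 0-0110 [E]
  m26 ⊆ -11010 [E]
  m28 ⊆ 011100 [E]
  m31 ⊆ -11111 [E]
  m46 ⊆ -01110,10111-
  m52 ⊆ 110100 [E]
  m55 ⊆ 11-111 [E]
  m58 ⊆ -11010,11101-
  m59 ⊆ 111-11,11101-
  m63 ⊆ -11111,1-1111,11-111,111-11
E = {-11010, -11111, 0-0110, 001011, 010000, 011100, 11-111, 110100}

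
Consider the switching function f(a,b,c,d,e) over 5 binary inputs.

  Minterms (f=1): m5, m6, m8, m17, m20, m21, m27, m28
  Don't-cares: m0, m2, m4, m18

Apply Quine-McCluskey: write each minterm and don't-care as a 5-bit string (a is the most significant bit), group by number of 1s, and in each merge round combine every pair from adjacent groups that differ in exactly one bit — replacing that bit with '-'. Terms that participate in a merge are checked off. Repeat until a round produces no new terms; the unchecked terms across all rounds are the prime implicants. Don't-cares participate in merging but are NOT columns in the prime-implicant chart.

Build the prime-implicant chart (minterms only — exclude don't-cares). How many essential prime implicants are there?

6

[col 0] 00000*, 00010*, 00100*, 00101*, 00110*, 01000*, 10001*, 10010*, 10100*, 10101*, 11011, 11100*
[col 1] -0010, -0100*, -0101*, 0-000, 00-00*, 00-10*, 000-0*, 001-0*, 0010-*, 1-100, 10-01, 1010-*
[col 2] -010-, 00--0
Prime implicants: -0010, -010-, 0-000, 00--0, 1-100, 10-01, 11011
PI chart (minterm → PIs covering it):
  5 | -010-  (sole → essential)
  6 | 00--0  (sole → essential)
  8 | 0-000  (sole → essential)
  17 | 10-01  (sole → essential)
  20 | -010-,1-100
  21 | -010-,10-01
  27 | 11011  (sole → essential)
  28 | 1-100  (sole → essential)
Essential prime implicants: -010-, 0-000, 00--0, 1-100, 10-01, 11011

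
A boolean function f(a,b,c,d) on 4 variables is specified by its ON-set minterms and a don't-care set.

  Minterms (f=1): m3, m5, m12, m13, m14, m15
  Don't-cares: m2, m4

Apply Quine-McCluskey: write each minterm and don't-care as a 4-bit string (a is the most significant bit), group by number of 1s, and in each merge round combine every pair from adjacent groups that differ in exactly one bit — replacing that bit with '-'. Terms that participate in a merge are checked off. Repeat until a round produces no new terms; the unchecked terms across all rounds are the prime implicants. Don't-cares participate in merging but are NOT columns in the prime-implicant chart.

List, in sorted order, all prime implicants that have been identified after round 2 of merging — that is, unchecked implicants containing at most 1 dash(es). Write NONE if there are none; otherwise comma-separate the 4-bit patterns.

001-

[col 0] 0010*, 0011*, 0100*, 0101*, 1100*, 1101*, 1110*, 1111*
[col 1] -100*, -101*, 001-, 010-*, 11-0*, 11-1*, 110-*, 111-*
[col 2] -10-, 11--
Prime implicants: -10-, 001-, 11--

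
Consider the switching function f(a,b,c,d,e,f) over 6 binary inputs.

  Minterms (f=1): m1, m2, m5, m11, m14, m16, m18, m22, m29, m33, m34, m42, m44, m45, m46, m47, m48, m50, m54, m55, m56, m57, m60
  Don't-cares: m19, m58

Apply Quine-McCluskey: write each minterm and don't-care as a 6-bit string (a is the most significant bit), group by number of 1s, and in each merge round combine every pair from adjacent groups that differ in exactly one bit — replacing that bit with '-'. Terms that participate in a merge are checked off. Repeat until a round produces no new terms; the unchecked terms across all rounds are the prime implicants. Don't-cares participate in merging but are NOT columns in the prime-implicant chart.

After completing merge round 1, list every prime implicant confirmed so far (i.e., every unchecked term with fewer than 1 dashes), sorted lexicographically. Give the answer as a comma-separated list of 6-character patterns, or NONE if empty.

001011, 011101

[col 0] 000001*, 000010*, 000101*, 001011, 001110*, 010000*, 010010*, 010011*, 010110*, 011101, 100001*, 100010*, 101010*, 101100*, 101101*, 101110*, 101111*, 110000*, 110010*, 110110*, 110111*, 111000*, 111001*, 111010*, 111100*
[col 1] -00001, -00010*, -01110, -10000*, -10010*, -10110*, 0-0010*, 000-01, 010-10*, 0100-0*, 01001-, 1-0010*, 1-1010*, 1-1100, 10-010*, 101-10, 1011-0*, 1011-1*, 10110-*, 10111-*, 11-000*, 11-010*, 110-10*, 1100-0*, 11011-, 111-00, 1110-0*, 11100-
[col 2] --0010, -10-10, -100-0, 1--010, 1011--, 11-0-0
Prime implicants: --0010, -00001, -01110, -10-10, -100-0, 000-01, 001011, 01001-, 011101, 1--010, 1-1100, 101-10, 1011--, 11-0-0, 11011-, 111-00, 11100-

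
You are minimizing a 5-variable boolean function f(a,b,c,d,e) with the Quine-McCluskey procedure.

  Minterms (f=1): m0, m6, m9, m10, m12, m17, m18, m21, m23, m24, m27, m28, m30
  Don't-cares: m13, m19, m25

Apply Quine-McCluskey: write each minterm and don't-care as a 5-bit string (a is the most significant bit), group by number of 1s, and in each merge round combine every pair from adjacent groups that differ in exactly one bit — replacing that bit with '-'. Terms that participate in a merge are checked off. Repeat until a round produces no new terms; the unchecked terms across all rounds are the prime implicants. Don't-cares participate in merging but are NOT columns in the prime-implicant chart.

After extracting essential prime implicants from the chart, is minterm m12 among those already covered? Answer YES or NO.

Round 0: 00000 00110 01001✓ 01010 01100✓ 01101✓ 10001✓ 10010✓ 10011✓ 10101✓ 10111✓ 11000✓ 11001✓ 11011✓ 11100✓ 11110✓
Round 1: -1001 -1100 01-01 0110- 1-001✓ 1-011✓ 10-01✓ 10-11✓ 100-1✓ 1001- 101-1✓ 11-00 110-1✓ 1100- 111-0
Round 2: 1-0-1 10--1
PIs = {-1001, -1100, 00000, 00110, 01-01, 01010, 0110-, 1-0-1, 10--1, 1001-, 11-00, 1100-, 111-0}
Coverage chart:
  m0: 00000 ←essential
  m6: 00110 ←essential
  m9: -1001,01-01
  m10: 01010 ←essential
  m12: -1100,0110-
  m17: 1-0-1,10--1
  m18: 1001- ←essential
  m21: 10--1 ←essential
  m23: 10--1 ←essential
  m24: 11-00,1100-
  m27: 1-0-1 ←essential
  m28: -1100,11-00,111-0
  m30: 111-0 ←essential
Essential: 00000, 00110, 01010, 1-0-1, 10--1, 1001-, 111-0

NO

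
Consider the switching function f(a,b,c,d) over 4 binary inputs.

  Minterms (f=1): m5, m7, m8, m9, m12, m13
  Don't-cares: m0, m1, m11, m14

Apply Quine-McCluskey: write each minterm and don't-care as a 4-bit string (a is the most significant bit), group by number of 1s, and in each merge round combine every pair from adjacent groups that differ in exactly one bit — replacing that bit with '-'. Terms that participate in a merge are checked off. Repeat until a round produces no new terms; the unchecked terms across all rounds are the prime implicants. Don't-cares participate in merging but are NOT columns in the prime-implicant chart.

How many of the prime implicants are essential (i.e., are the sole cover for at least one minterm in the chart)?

1

size-2^0 implicants → 0000(✓)  0001(✓)  0101(✓)  0111(✓)  1000(✓)  1001(✓)  1011(✓)  1100(✓)  1101(✓)  1110(✓)
size-2^1 implicants → -000(✓)  -001(✓)  -101(✓)  0-01(✓)  000-(✓)  01-1  1-00(✓)  1-01(✓)  10-1  100-(✓)  11-0  110-(✓)
size-2^2 implicants → --01  -00-  1-0-
Unchecked terms (primes): --01, -00-, 01-1, 1-0-, 10-1, 11-0
Minterm coverage:
  m5 ⊆ --01,01-1
  m7 ⊆ 01-1 [E]
  m8 ⊆ -00-,1-0-
  m9 ⊆ --01,-00-,1-0-,10-1
  m12 ⊆ 1-0-,11-0
  m13 ⊆ --01,1-0-
E = {01-1}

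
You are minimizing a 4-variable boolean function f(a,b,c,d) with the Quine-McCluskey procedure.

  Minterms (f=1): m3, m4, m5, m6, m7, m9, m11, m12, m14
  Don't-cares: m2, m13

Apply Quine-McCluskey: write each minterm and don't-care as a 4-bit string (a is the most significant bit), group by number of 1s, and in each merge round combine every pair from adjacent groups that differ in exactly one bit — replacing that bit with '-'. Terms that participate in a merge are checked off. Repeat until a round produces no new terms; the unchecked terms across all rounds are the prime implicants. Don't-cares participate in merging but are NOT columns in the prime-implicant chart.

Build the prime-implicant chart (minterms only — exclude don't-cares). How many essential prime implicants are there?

Round 0: 0010✓ 0011✓ 0100✓ 0101✓ 0110✓ 0111✓ 1001✓ 1011✓ 1100✓ 1101✓ 1110✓
Round 1: -011 -100✓ -101✓ -110✓ 0-10✓ 0-11✓ 001-✓ 01-0✓ 01-1✓ 010-✓ 011-✓ 1-01 10-1 11-0✓ 110-✓
Round 2: -1-0 -10- 0-1- 01--
PIs = {-011, -1-0, -10-, 0-1-, 01--, 1-01, 10-1}
Coverage chart:
  m3: -011,0-1-
  m4: -1-0,-10-,01--
  m5: -10-,01--
  m6: -1-0,0-1-,01--
  m7: 0-1-,01--
  m9: 1-01,10-1
  m11: -011,10-1
  m12: -1-0,-10-
  m14: -1-0 ←essential
Essential: -1-0

1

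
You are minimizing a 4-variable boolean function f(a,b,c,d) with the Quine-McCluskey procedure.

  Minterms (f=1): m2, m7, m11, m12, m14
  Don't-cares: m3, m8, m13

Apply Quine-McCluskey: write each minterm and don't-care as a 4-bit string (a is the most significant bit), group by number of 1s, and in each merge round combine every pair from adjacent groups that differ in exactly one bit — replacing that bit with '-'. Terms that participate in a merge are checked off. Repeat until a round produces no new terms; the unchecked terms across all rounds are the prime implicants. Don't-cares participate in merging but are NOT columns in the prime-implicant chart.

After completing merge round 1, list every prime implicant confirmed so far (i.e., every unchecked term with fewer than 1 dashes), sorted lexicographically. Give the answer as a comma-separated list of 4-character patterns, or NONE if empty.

[col 0] 0010*, 0011*, 0111*, 1000*, 1011*, 1100*, 1101*, 1110*
[col 1] -011, 0-11, 001-, 1-00, 11-0, 110-
Prime implicants: -011, 0-11, 001-, 1-00, 11-0, 110-

NONE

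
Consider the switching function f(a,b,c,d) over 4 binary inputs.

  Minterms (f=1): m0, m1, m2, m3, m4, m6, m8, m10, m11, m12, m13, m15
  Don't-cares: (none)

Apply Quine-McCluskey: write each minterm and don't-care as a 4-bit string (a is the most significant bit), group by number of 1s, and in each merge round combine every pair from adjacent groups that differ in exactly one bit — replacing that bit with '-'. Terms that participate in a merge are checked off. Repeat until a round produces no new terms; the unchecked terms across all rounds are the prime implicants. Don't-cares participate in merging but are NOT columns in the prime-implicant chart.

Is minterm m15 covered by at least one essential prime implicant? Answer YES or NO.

[col 0] 0000*, 0001*, 0010*, 0011*, 0100*, 0110*, 1000*, 1010*, 1011*, 1100*, 1101*, 1111*
[col 1] -000*, -010*, -011*, -100*, 0-00*, 0-10*, 00-0*, 00-1*, 000-*, 001-*, 01-0*, 1-00*, 1-11, 10-0*, 101-*, 11-1, 110-
[col 2] --00, -0-0, -01-, 0--0, 00--
Prime implicants: --00, -0-0, -01-, 0--0, 00--, 1-11, 11-1, 110-
PI chart (minterm → PIs covering it):
  0 | --00,-0-0,0--0,00--
  1 | 00--  (sole → essential)
  2 | -0-0,-01-,0--0,00--
  3 | -01-,00--
  4 | --00,0--0
  6 | 0--0  (sole → essential)
  8 | --00,-0-0
  10 | -0-0,-01-
  11 | -01-,1-11
  12 | --00,110-
  13 | 11-1,110-
  15 | 1-11,11-1
Essential prime implicants: 0--0, 00--

NO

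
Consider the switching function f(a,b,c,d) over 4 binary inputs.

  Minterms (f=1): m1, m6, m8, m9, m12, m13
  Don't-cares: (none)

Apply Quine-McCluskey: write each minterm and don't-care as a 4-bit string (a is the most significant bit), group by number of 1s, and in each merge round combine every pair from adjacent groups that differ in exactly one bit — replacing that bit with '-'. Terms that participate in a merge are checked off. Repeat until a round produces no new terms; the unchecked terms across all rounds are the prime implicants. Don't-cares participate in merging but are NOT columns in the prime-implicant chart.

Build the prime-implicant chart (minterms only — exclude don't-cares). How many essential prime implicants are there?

Round 0: 0001✓ 0110 1000✓ 1001✓ 1100✓ 1101✓
Round 1: -001 1-00✓ 1-01✓ 100-✓ 110-✓
Round 2: 1-0-
PIs = {-001, 0110, 1-0-}
Coverage chart:
  m1: -001 ←essential
  m6: 0110 ←essential
  m8: 1-0- ←essential
  m9: -001,1-0-
  m12: 1-0- ←essential
  m13: 1-0- ←essential
Essential: -001, 0110, 1-0-

3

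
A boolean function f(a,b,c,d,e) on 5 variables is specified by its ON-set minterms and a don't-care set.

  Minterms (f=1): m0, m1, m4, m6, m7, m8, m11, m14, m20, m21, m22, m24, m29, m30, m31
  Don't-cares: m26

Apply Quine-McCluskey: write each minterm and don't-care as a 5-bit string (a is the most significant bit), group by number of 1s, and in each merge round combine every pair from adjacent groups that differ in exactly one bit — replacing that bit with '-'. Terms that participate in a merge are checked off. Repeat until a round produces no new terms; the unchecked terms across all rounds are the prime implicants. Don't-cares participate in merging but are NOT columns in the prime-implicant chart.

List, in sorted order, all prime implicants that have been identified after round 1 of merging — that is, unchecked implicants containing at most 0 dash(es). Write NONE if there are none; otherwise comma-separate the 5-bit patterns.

size-2^0 implicants → 00000(✓)  00001(✓)  00100(✓)  00110(✓)  00111(✓)  01000(✓)  01011  01110(✓)  10100(✓)  10101(✓)  10110(✓)  11000(✓)  11010(✓)  11101(✓)  11110(✓)  11111(✓)
size-2^1 implicants → -0100(✓)  -0110(✓)  -1000  -1110(✓)  0-000  0-110(✓)  00-00  0000-  001-0(✓)  0011-  1-101  1-110(✓)  101-0(✓)  1010-  11-10  110-0  111-1  1111-
size-2^2 implicants → --110  -01-0
Unchecked terms (primes): --110, -01-0, -1000, 0-000, 00-00, 0000-, 0011-, 01011, 1-101, 1010-, 11-10, 110-0, 111-1, 1111-

01011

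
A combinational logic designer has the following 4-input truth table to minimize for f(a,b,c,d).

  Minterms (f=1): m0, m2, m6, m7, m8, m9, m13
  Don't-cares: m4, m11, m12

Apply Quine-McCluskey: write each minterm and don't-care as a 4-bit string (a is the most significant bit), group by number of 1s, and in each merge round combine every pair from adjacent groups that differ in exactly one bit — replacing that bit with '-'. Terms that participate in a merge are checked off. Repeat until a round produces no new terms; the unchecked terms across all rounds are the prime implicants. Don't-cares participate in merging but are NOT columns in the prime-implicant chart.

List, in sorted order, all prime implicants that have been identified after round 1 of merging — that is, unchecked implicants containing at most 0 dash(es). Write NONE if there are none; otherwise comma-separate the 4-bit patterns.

NONE

size-2^0 implicants → 0000(✓)  0010(✓)  0100(✓)  0110(✓)  0111(✓)  1000(✓)  1001(✓)  1011(✓)  1100(✓)  1101(✓)
size-2^1 implicants → -000(✓)  -100(✓)  0-00(✓)  0-10(✓)  00-0(✓)  01-0(✓)  011-  1-00(✓)  1-01(✓)  10-1  100-(✓)  110-(✓)
size-2^2 implicants → --00  0--0  1-0-
Unchecked terms (primes): --00, 0--0, 011-, 1-0-, 10-1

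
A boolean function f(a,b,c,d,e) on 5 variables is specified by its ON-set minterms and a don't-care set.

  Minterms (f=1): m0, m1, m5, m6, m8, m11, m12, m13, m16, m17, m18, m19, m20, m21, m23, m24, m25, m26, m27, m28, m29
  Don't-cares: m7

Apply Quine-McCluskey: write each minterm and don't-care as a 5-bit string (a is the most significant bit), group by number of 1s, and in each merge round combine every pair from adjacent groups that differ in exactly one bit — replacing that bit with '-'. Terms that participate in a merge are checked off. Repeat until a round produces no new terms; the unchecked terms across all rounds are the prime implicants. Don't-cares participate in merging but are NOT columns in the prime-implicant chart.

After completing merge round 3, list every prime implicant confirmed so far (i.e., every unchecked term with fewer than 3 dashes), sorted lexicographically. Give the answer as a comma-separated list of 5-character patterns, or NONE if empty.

Round 0: 00000✓ 00001✓ 00101✓ 00110✓ 00111✓ 01000✓ 01011✓ 01100✓ 01101✓ 10000✓ 10001✓ 10010✓ 10011✓ 10100✓ 10101✓ 10111✓ 11000✓ 11001✓ 11010✓ 11011✓ 11100✓ 11101✓
Round 1: -0000✓ -0001✓ -0101✓ -0111✓ -1000✓ -1011 -1100✓ -1101✓ 0-000✓ 0-101✓ 00-01✓ 0000-✓ 001-1✓ 0011- 01-00✓ 0110-✓ 1-000✓ 1-001✓ 1-010✓ 1-011✓ 1-100✓ 1-101✓ 10-00✓ 10-01✓ 10-11✓ 100-0✓ 100-1✓ 1000-✓ 1001-✓ 101-1✓ 1010-✓ 11-00✓ 11-01✓ 110-0✓ 110-1✓ 1100-✓ 1101-✓ 1110-✓
Round 2: --000 --101 -0-01 -000- -01-1 -1-00 -110- 1--00✓ 1--01✓ 1-0-0✓ 1-0-1✓ 1-00-✓ 1-01-✓ 1-10-✓ 10--1 10-0-✓ 100--✓ 11-0-✓ 110--✓
Round 3: 1--0- 1-0--
PIs = {--000, --101, -0-01, -000-, -01-1, -1-00, -1011, -110-, 0011-, 1--0-, 1-0--, 10--1}

--000, --101, -0-01, -000-, -01-1, -1-00, -1011, -110-, 0011-, 10--1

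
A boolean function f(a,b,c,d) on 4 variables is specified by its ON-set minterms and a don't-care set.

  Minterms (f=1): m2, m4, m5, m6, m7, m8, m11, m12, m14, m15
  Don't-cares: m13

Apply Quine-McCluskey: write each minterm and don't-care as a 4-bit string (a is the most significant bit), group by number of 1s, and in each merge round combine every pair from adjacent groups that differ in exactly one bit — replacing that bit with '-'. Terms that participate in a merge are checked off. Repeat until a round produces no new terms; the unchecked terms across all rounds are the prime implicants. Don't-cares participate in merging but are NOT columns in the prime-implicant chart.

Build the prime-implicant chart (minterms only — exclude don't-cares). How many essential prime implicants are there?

Round 0: 0010✓ 0100✓ 0101✓ 0110✓ 0111✓ 1000✓ 1011✓ 1100✓ 1101✓ 1110✓ 1111✓
Round 1: -100✓ -101✓ -110✓ -111✓ 0-10 01-0✓ 01-1✓ 010-✓ 011-✓ 1-00 1-11 11-0✓ 11-1✓ 110-✓ 111-✓
Round 2: -1-0✓ -1-1✓ -10-✓ -11-✓ 01--✓ 11--✓
Round 3: -1--
PIs = {-1--, 0-10, 1-00, 1-11}
Coverage chart:
  m2: 0-10 ←essential
  m4: -1-- ←essential
  m5: -1-- ←essential
  m6: -1--,0-10
  m7: -1-- ←essential
  m8: 1-00 ←essential
  m11: 1-11 ←essential
  m12: -1--,1-00
  m14: -1-- ←essential
  m15: -1--,1-11
Essential: -1--, 0-10, 1-00, 1-11

4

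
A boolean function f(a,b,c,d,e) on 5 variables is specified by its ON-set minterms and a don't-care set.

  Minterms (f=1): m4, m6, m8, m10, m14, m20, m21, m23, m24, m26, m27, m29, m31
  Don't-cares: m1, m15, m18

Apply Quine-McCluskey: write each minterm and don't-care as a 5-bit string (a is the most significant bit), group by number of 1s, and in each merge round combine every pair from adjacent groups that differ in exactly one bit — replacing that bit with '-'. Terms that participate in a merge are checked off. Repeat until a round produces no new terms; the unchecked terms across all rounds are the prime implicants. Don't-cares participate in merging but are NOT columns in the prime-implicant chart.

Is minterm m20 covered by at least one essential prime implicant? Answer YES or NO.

NO

size-2^0 implicants → 00001  00100(✓)  00110(✓)  01000(✓)  01010(✓)  01110(✓)  01111(✓)  10010(✓)  10100(✓)  10101(✓)  10111(✓)  11000(✓)  11010(✓)  11011(✓)  11101(✓)  11111(✓)
size-2^1 implicants → -0100  -1000(✓)  -1010(✓)  -1111  0-110  001-0  01-10  010-0(✓)  0111-  1-010  1-101(✓)  1-111(✓)  101-1(✓)  1010-  11-11  110-0(✓)  1101-  111-1(✓)
size-2^2 implicants → -10-0  1-1-1
Unchecked terms (primes): -0100, -10-0, -1111, 0-110, 00001, 001-0, 01-10, 0111-, 1-010, 1-1-1, 1010-, 11-11, 1101-
Minterm coverage:
  m4 ⊆ -0100,001-0
  m6 ⊆ 0-110,001-0
  m8 ⊆ -10-0 [E]
  m10 ⊆ -10-0,01-10
  m14 ⊆ 0-110,01-10,0111-
  m20 ⊆ -0100,1010-
  m21 ⊆ 1-1-1,1010-
  m23 ⊆ 1-1-1 [E]
  m24 ⊆ -10-0 [E]
  m26 ⊆ -10-0,1-010,1101-
  m27 ⊆ 11-11,1101-
  m29 ⊆ 1-1-1 [E]
  m31 ⊆ -1111,1-1-1,11-11
E = {-10-0, 1-1-1}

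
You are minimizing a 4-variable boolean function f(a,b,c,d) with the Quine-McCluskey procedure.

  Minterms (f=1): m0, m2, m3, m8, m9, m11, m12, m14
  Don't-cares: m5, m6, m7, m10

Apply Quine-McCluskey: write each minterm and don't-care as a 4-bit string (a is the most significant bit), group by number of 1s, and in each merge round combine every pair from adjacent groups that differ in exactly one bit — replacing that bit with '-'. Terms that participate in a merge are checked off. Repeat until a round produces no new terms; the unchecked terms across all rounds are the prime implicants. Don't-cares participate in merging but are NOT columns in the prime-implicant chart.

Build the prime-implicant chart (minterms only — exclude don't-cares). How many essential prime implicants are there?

3

Round 0: 0000✓ 0010✓ 0011✓ 0101✓ 0110✓ 0111✓ 1000✓ 1001✓ 1010✓ 1011✓ 1100✓ 1110✓
Round 1: -000✓ -010✓ -011✓ -110✓ 0-10✓ 0-11✓ 00-0✓ 001-✓ 01-1 011-✓ 1-00✓ 1-10✓ 10-0✓ 10-1✓ 100-✓ 101-✓ 11-0✓
Round 2: --10 -0-0 -01- 0-1- 1--0 10--
PIs = {--10, -0-0, -01-, 0-1-, 01-1, 1--0, 10--}
Coverage chart:
  m0: -0-0 ←essential
  m2: --10,-0-0,-01-,0-1-
  m3: -01-,0-1-
  m8: -0-0,1--0,10--
  m9: 10-- ←essential
  m11: -01-,10--
  m12: 1--0 ←essential
  m14: --10,1--0
Essential: -0-0, 1--0, 10--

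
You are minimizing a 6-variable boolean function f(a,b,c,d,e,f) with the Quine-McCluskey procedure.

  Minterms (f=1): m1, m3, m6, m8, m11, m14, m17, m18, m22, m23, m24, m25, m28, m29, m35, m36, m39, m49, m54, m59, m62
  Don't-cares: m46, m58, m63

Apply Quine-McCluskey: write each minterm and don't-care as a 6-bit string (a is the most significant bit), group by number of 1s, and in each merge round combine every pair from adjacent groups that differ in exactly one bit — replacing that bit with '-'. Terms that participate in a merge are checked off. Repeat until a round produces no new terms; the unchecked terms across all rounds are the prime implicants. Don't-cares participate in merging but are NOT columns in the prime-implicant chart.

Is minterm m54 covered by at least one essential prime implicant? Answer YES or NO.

NO

size-2^0 implicants → 000001(✓)  000011(✓)  000110(✓)  001000(✓)  001011(✓)  001110(✓)  010001(✓)  010010(✓)  010110(✓)  010111(✓)  011000(✓)  011001(✓)  011100(✓)  011101(✓)  100011(✓)  100100  100111(✓)  101110(✓)  110001(✓)  110110(✓)  111010(✓)  111011(✓)  111110(✓)  111111(✓)
size-2^1 implicants → -00011  -01110  -10001  -10110  0-0001  0-0110  0-1000  00-011  00-110  0000-1  01-001  010-10  01011-  011-00(✓)  011-01(✓)  01100-(✓)  01110-(✓)  1-1110  100-11  11-110  111-10(✓)  111-11(✓)  11101-(✓)  11111-(✓)
size-2^2 implicants → 011-0-  111-1-
Unchecked terms (primes): -00011, -01110, -10001, -10110, 0-0001, 0-0110, 0-1000, 00-011, 00-110, 0000-1, 01-001, 010-10, 01011-, 011-0-, 1-1110, 100-11, 100100, 11-110, 111-1-
Minterm coverage:
  m1 ⊆ 0-0001,0000-1
  m3 ⊆ -00011,00-011,0000-1
  m6 ⊆ 0-0110,00-110
  m8 ⊆ 0-1000 [E]
  m11 ⊆ 00-011 [E]
  m14 ⊆ -01110,00-110
  m17 ⊆ -10001,0-0001,01-001
  m18 ⊆ 010-10 [E]
  m22 ⊆ -10110,0-0110,010-10,01011-
  m23 ⊆ 01011- [E]
  m24 ⊆ 0-1000,011-0-
  m25 ⊆ 01-001,011-0-
  m28 ⊆ 011-0- [E]
  m29 ⊆ 011-0- [E]
  m35 ⊆ -00011,100-11
  m36 ⊆ 100100 [E]
  m39 ⊆ 100-11 [E]
  m49 ⊆ -10001 [E]
  m54 ⊆ -10110,11-110
  m59 ⊆ 111-1- [E]
  m62 ⊆ 1-1110,11-110,111-1-
E = {-10001, 0-1000, 00-011, 010-10, 01011-, 011-0-, 100-11, 100100, 111-1-}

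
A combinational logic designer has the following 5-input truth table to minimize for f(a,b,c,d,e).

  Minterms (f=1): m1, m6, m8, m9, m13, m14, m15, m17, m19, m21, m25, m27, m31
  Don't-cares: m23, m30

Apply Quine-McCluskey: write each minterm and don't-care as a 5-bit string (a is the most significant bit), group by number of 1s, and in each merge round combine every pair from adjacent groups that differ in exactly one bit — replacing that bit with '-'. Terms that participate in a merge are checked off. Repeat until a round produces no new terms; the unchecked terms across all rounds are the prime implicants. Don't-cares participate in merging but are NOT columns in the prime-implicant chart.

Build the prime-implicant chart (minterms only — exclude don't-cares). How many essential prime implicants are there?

4

size-2^0 implicants → 00001(✓)  00110(✓)  01000(✓)  01001(✓)  01101(✓)  01110(✓)  01111(✓)  10001(✓)  10011(✓)  10101(✓)  10111(✓)  11001(✓)  11011(✓)  11110(✓)  11111(✓)
size-2^1 implicants → -0001(✓)  -1001(✓)  -1110(✓)  -1111(✓)  0-001(✓)  0-110  01-01  0100-  011-1  0111-(✓)  1-001(✓)  1-011(✓)  1-111(✓)  10-01(✓)  10-11(✓)  100-1(✓)  101-1(✓)  11-11(✓)  110-1(✓)  1111-(✓)
size-2^2 implicants → --001  -111-  1--11  1-0-1  10--1
Unchecked terms (primes): --001, -111-, 0-110, 01-01, 0100-, 011-1, 1--11, 1-0-1, 10--1
Minterm coverage:
  m1 ⊆ --001 [E]
  m6 ⊆ 0-110 [E]
  m8 ⊆ 0100- [E]
  m9 ⊆ --001,01-01,0100-
  m13 ⊆ 01-01,011-1
  m14 ⊆ -111-,0-110
  m15 ⊆ -111-,011-1
  m17 ⊆ --001,1-0-1,10--1
  m19 ⊆ 1--11,1-0-1,10--1
  m21 ⊆ 10--1 [E]
  m25 ⊆ --001,1-0-1
  m27 ⊆ 1--11,1-0-1
  m31 ⊆ -111-,1--11
E = {--001, 0-110, 0100-, 10--1}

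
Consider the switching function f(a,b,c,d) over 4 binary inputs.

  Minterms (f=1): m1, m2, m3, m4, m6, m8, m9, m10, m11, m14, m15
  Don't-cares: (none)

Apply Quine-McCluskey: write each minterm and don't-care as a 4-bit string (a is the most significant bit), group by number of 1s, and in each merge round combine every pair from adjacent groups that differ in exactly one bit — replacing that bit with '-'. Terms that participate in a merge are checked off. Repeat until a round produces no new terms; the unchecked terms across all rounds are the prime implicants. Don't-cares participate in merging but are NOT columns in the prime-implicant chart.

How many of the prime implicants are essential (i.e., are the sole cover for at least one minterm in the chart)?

4

size-2^0 implicants → 0001(✓)  0010(✓)  0011(✓)  0100(✓)  0110(✓)  1000(✓)  1001(✓)  1010(✓)  1011(✓)  1110(✓)  1111(✓)
size-2^1 implicants → -001(✓)  -010(✓)  -011(✓)  -110(✓)  0-10(✓)  00-1(✓)  001-(✓)  01-0  1-10(✓)  1-11(✓)  10-0(✓)  10-1(✓)  100-(✓)  101-(✓)  111-(✓)
size-2^2 implicants → --10  -0-1  -01-  1-1-  10--
Unchecked terms (primes): --10, -0-1, -01-, 01-0, 1-1-, 10--
Minterm coverage:
  m1 ⊆ -0-1 [E]
  m2 ⊆ --10,-01-
  m3 ⊆ -0-1,-01-
  m4 ⊆ 01-0 [E]
  m6 ⊆ --10,01-0
  m8 ⊆ 10-- [E]
  m9 ⊆ -0-1,10--
  m10 ⊆ --10,-01-,1-1-,10--
  m11 ⊆ -0-1,-01-,1-1-,10--
  m14 ⊆ --10,1-1-
  m15 ⊆ 1-1- [E]
E = {-0-1, 01-0, 1-1-, 10--}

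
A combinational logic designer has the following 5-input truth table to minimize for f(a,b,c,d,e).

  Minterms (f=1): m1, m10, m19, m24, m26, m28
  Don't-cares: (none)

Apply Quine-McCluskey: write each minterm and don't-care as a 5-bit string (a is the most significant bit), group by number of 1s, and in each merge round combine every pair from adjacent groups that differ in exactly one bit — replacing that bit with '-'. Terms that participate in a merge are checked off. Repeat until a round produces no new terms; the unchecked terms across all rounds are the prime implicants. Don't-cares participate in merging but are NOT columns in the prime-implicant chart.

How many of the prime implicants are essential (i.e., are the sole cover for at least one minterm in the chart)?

Round 0: 00001 01010✓ 10011 11000✓ 11010✓ 11100✓
Round 1: -1010 11-00 110-0
PIs = {-1010, 00001, 10011, 11-00, 110-0}
Coverage chart:
  m1: 00001 ←essential
  m10: -1010 ←essential
  m19: 10011 ←essential
  m24: 11-00,110-0
  m26: -1010,110-0
  m28: 11-00 ←essential
Essential: -1010, 00001, 10011, 11-00

4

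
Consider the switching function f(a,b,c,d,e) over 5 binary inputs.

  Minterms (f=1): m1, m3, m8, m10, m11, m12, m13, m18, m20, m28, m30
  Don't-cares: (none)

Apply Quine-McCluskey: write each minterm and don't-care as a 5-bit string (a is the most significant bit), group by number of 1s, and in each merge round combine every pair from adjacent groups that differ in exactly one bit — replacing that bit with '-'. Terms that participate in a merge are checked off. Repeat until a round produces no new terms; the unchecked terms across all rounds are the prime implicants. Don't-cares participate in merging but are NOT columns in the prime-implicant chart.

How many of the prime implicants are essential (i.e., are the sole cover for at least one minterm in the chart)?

5

Round 0: 00001✓ 00011✓ 01000✓ 01010✓ 01011✓ 01100✓ 01101✓ 10010 10100✓ 11100✓ 11110✓
Round 1: -1100 0-011 000-1 01-00 010-0 0101- 0110- 1-100 111-0
PIs = {-1100, 0-011, 000-1, 01-00, 010-0, 0101-, 0110-, 1-100, 10010, 111-0}
Coverage chart:
  m1: 000-1 ←essential
  m3: 0-011,000-1
  m8: 01-00,010-0
  m10: 010-0,0101-
  m11: 0-011,0101-
  m12: -1100,01-00,0110-
  m13: 0110- ←essential
  m18: 10010 ←essential
  m20: 1-100 ←essential
  m28: -1100,1-100,111-0
  m30: 111-0 ←essential
Essential: 000-1, 0110-, 1-100, 10010, 111-0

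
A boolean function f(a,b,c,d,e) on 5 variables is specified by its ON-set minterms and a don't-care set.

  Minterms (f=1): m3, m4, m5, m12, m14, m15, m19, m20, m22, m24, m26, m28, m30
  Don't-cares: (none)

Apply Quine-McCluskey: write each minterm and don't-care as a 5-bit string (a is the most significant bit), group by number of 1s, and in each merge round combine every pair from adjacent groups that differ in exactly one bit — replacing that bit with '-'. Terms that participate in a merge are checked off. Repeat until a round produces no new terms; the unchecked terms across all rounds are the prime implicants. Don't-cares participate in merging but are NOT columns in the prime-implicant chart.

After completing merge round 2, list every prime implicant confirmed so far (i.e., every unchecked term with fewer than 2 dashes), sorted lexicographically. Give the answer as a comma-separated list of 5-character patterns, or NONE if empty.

-0011, 0010-, 0111-

[col 0] 00011*, 00100*, 00101*, 01100*, 01110*, 01111*, 10011*, 10100*, 10110*, 11000*, 11010*, 11100*, 11110*
[col 1] -0011, -0100*, -1100*, -1110*, 0-100*, 0010-, 011-0*, 0111-, 1-100*, 1-110*, 101-0*, 11-00*, 11-10*, 110-0*, 111-0*
[col 2] --100, -11-0, 1-1-0, 11--0
Prime implicants: --100, -0011, -11-0, 0010-, 0111-, 1-1-0, 11--0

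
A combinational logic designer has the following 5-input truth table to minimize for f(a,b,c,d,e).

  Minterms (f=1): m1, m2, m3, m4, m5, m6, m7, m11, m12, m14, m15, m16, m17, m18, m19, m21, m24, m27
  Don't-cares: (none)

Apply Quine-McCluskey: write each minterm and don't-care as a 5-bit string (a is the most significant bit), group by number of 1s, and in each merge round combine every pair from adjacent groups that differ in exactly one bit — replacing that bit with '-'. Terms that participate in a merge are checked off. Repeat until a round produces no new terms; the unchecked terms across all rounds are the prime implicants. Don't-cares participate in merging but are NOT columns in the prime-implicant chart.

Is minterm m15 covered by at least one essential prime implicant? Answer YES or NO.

NO

size-2^0 implicants → 00001(✓)  00010(✓)  00011(✓)  00100(✓)  00101(✓)  00110(✓)  00111(✓)  01011(✓)  01100(✓)  01110(✓)  01111(✓)  10000(✓)  10001(✓)  10010(✓)  10011(✓)  10101(✓)  11000(✓)  11011(✓)
size-2^1 implicants → -0001(✓)  -0010(✓)  -0011(✓)  -0101(✓)  -1011(✓)  0-011(✓)  0-100(✓)  0-110(✓)  0-111(✓)  00-01(✓)  00-10(✓)  00-11(✓)  000-1(✓)  0001-(✓)  001-0(✓)  001-1(✓)  0010-(✓)  0011-(✓)  01-11(✓)  011-0(✓)  0111-(✓)  1-000  1-011(✓)  10-01(✓)  100-0(✓)  100-1(✓)  1000-(✓)  1001-(✓)
size-2^2 implicants → --011  -0-01  -00-1  -001-  0--11  0-1-0  0-11-  00--1  00-1-  001--  100--
Unchecked terms (primes): --011, -0-01, -00-1, -001-, 0--11, 0-1-0, 0-11-, 00--1, 00-1-, 001--, 1-000, 100--
Minterm coverage:
  m1 ⊆ -0-01,-00-1,00--1
  m2 ⊆ -001-,00-1-
  m3 ⊆ --011,-00-1,-001-,0--11,00--1,00-1-
  m4 ⊆ 0-1-0,001--
  m5 ⊆ -0-01,00--1,001--
  m6 ⊆ 0-1-0,0-11-,00-1-,001--
  m7 ⊆ 0--11,0-11-,00--1,00-1-,001--
  m11 ⊆ --011,0--11
  m12 ⊆ 0-1-0 [E]
  m14 ⊆ 0-1-0,0-11-
  m15 ⊆ 0--11,0-11-
  m16 ⊆ 1-000,100--
  m17 ⊆ -0-01,-00-1,100--
  m18 ⊆ -001-,100--
  m19 ⊆ --011,-00-1,-001-,100--
  m21 ⊆ -0-01 [E]
  m24 ⊆ 1-000 [E]
  m27 ⊆ --011 [E]
E = {--011, -0-01, 0-1-0, 1-000}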